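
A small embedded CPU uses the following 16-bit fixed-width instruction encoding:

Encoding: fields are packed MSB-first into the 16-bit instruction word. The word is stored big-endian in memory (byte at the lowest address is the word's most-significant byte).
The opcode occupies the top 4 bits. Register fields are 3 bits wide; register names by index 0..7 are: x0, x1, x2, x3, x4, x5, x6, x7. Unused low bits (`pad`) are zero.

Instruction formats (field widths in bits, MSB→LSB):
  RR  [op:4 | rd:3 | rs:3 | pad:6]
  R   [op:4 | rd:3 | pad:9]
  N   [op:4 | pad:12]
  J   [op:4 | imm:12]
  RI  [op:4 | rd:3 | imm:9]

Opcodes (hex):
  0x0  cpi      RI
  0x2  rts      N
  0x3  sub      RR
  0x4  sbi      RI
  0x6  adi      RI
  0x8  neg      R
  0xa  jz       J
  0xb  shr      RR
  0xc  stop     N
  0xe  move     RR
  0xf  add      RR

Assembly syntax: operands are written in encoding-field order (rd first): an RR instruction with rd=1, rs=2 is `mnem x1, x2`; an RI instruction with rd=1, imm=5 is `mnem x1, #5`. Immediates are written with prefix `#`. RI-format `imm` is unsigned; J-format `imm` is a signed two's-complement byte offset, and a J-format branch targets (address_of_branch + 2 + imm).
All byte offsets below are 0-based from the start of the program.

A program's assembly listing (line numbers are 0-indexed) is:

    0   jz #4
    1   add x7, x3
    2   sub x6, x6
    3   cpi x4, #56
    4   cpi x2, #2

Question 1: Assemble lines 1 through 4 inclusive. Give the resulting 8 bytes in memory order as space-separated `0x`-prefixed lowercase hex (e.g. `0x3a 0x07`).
L1: add op=0xf:4|rd=7:3|rs=3:3|pad=0:6 ⇒ 0xfec0 ⇒ big fe c0
L2: sub op=0x3:4|rd=6:3|rs=6:3|pad=0:6 ⇒ 0x3d80 ⇒ big 3d 80
L3: cpi op=0x0:4|rd=4:3|imm=56:9 ⇒ 0x0838 ⇒ big 08 38
L4: cpi op=0x0:4|rd=2:3|imm=2:9 ⇒ 0x0402 ⇒ big 04 02

0xfe 0xc0 0x3d 0x80 0x08 0x38 0x04 0x02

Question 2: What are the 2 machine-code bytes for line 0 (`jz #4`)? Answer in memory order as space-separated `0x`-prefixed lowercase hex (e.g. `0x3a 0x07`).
0xa0 0x04

0. jz fields op=0xa:4|imm=4:12 → word a004h → a0 04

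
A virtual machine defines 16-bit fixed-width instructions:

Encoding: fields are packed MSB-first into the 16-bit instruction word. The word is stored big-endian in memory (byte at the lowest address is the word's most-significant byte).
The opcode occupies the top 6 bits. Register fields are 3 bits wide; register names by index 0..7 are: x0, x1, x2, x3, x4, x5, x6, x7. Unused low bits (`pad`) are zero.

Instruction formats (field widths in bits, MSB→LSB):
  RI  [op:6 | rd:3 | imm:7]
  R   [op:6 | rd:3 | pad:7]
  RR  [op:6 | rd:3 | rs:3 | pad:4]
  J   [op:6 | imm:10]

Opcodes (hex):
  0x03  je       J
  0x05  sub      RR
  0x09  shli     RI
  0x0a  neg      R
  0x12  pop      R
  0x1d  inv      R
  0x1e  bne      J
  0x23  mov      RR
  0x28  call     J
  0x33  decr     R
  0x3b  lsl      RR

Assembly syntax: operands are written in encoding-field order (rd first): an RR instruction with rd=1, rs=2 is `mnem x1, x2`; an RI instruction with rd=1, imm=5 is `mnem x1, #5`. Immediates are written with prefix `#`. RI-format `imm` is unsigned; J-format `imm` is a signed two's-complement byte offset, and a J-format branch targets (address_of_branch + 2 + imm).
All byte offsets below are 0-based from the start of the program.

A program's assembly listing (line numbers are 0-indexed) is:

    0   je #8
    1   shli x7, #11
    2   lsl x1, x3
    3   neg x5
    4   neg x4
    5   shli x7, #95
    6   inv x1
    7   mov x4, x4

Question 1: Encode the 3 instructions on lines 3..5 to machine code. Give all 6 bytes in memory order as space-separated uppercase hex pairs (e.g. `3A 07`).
2A 80 2A 00 27 DF

line 3 (neg): pack op=0xa:6|rd=5:3|pad=0:7 = 0x2a80; big→ 2a 80
line 4 (neg): pack op=0xa:6|rd=4:3|pad=0:7 = 0x2a00; big→ 2a 00
line 5 (shli): pack op=0x9:6|rd=7:3|imm=95:7 = 0x27df; big→ 27 df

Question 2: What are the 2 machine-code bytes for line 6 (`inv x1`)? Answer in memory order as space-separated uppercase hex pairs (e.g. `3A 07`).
6. inv fields op=0x1d:6|rd=1:3|pad=0:7 → word 7480h → 74 80

74 80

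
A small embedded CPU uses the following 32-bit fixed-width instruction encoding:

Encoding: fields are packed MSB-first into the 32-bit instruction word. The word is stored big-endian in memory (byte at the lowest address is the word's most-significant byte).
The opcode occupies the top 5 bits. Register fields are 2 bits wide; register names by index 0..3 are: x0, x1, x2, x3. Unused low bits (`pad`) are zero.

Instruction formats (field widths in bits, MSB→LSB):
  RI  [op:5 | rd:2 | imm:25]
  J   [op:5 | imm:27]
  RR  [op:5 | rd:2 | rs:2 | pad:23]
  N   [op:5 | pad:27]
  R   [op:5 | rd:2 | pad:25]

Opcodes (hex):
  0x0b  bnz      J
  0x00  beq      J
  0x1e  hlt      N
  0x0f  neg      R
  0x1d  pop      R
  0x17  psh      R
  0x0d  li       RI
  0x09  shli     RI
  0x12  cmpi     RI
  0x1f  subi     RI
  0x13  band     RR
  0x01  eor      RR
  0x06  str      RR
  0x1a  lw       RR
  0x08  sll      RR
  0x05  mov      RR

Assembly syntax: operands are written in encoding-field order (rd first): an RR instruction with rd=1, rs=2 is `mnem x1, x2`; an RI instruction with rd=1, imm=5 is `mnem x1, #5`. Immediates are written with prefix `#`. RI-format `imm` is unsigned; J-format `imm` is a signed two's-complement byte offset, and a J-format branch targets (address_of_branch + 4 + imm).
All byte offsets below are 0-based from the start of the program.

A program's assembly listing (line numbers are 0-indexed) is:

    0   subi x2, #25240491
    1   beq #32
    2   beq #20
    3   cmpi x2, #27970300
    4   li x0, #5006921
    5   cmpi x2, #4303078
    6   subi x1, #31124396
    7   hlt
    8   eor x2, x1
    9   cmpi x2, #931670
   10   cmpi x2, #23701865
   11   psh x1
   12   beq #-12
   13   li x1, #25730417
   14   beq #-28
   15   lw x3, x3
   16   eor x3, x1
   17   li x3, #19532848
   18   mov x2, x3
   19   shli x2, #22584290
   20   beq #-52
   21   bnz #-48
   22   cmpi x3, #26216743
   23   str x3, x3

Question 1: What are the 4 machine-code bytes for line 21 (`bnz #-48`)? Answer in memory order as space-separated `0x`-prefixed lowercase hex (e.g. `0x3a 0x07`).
21. bnz fields op=0xb:5|imm=-48:27 → word 5fffffd0h → 5f ff ff d0

0x5f 0xff 0xff 0xd0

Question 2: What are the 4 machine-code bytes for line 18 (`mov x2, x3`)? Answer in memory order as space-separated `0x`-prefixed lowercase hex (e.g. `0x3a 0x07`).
18. mov fields op=0x5:5|rd=2:2|rs=3:2|pad=0:23 → word 2d800000h → 2d 80 00 00

0x2d 0x80 0x00 0x00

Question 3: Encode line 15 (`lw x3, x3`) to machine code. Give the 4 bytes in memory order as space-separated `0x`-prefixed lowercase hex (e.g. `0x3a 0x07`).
0xd7 0x80 0x00 0x00

15. lw fields op=0x1a:5|rd=3:2|rs=3:2|pad=0:23 → word d7800000h → d7 80 00 00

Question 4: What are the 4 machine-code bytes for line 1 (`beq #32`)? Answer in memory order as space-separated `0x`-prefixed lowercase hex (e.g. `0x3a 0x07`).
0x00 0x00 0x00 0x20

line 1 (beq): pack op=0x0:5|imm=32:27 = 0x00000020; big→ 00 00 00 20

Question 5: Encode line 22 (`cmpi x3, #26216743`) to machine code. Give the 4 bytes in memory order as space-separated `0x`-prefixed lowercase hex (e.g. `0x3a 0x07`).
line 22 (cmpi): pack op=0x12:5|rd=3:2|imm=26216743:25 = 0x97900927; big→ 97 90 09 27

0x97 0x90 0x09 0x27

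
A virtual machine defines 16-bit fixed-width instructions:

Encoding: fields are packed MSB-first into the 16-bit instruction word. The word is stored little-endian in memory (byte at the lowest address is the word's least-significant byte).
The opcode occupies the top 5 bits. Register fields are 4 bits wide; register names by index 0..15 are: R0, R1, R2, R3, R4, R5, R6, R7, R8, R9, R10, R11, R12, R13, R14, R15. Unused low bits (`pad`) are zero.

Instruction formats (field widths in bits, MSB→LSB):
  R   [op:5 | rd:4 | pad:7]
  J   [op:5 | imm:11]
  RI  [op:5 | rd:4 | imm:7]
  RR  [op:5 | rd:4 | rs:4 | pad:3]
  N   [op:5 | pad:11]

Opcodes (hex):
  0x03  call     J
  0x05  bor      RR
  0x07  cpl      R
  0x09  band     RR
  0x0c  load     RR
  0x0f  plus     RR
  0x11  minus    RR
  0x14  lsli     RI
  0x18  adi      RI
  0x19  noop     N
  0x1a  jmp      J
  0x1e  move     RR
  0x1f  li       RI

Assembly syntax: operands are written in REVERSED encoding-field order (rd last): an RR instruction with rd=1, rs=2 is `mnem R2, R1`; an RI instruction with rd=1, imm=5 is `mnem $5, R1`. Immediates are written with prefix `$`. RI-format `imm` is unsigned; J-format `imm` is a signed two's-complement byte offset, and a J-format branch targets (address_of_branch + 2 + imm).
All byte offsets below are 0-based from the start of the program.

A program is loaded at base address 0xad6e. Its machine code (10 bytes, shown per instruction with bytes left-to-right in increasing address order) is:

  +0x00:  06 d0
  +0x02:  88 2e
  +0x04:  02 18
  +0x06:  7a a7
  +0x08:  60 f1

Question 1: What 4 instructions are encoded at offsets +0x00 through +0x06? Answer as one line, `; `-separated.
jmp $6; bor R1, R13; call $2; lsli $122, R14

off 0x00: read 06 d0 as little → 0xd006
  opcode bits[15:11]=0x1a: jmp/J
  imm: (w>>0)&0x7ff=0x6 → $6
off 0x02: read 88 2e as little → 0x2e88
  opcode bits[15:11]=0x5: bor/RR
  rd: (w>>7)&0xf=0xd → R13
  rs: (w>>3)&0xf=0x1 → R1
off 0x04: read 02 18 as little → 0x1802
  opcode bits[15:11]=0x3: call/J
  imm: (w>>0)&0x7ff=0x2 → $2
off 0x06: read 7a a7 as little → 0xa77a
  opcode bits[15:11]=0x14: lsli/RI
  rd: (w>>7)&0xf=0xe → R14
  imm: (w>>0)&0x7f=0x7a → $122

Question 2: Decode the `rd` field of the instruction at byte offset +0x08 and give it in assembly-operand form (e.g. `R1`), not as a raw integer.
R2

off 0x08: read 60 f1 as little → 0xf160
  top 5b → 0x1e → move [RR]
  rd: (w>>7)&0xf=0x2 → R2
  rs: (w>>3)&0xf=0xc → R12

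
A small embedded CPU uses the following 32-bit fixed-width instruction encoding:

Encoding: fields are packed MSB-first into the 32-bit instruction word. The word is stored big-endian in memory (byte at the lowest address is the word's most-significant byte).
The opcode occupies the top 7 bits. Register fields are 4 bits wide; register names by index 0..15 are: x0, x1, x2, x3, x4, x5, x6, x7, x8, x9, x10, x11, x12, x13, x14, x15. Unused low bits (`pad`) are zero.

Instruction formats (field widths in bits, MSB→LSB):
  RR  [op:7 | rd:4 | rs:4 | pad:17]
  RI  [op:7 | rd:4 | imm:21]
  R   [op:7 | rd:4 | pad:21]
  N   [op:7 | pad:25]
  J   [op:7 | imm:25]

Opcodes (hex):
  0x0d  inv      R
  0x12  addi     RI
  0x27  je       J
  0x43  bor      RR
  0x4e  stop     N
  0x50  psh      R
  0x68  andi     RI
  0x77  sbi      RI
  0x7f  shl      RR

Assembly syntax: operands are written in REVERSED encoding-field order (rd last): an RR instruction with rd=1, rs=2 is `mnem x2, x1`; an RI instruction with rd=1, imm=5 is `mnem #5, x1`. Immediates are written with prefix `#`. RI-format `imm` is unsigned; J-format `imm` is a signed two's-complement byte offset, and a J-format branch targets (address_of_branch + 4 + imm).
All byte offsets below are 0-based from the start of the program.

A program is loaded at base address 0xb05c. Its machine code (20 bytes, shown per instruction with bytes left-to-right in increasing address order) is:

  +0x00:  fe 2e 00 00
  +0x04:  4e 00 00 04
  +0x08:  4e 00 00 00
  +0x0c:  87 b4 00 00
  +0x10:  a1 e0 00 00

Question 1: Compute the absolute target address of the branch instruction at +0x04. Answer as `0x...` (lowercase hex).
0xb068

@+04  big-endian(4e 00 00 04) = 0x4e000004
  op=0x4e000004>>25=0x27 ⇒ je (J)
  imm: (w>>0)&0x1ffffff=0x4 → #4
  target = base 0xb05c + off 0x04 + 4 + imm 4 = 0xb068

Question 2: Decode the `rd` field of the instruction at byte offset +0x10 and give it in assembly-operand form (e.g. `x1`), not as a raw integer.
x15

[10] a1 e0 00 00 → 0xa1e00000
  top 7b → 0x50 → psh [R]
  [24:21] rd=15 = x15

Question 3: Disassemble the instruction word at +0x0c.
+0x0c: 87 b4 00 00 ⇒ word 0x87b40000 (big)
  top 7b → 0x43 → bor [RR]
  rd: (w>>21)&0xf=0xd → x13
  rs: (w>>17)&0xf=0xa → x10

bor x10, x13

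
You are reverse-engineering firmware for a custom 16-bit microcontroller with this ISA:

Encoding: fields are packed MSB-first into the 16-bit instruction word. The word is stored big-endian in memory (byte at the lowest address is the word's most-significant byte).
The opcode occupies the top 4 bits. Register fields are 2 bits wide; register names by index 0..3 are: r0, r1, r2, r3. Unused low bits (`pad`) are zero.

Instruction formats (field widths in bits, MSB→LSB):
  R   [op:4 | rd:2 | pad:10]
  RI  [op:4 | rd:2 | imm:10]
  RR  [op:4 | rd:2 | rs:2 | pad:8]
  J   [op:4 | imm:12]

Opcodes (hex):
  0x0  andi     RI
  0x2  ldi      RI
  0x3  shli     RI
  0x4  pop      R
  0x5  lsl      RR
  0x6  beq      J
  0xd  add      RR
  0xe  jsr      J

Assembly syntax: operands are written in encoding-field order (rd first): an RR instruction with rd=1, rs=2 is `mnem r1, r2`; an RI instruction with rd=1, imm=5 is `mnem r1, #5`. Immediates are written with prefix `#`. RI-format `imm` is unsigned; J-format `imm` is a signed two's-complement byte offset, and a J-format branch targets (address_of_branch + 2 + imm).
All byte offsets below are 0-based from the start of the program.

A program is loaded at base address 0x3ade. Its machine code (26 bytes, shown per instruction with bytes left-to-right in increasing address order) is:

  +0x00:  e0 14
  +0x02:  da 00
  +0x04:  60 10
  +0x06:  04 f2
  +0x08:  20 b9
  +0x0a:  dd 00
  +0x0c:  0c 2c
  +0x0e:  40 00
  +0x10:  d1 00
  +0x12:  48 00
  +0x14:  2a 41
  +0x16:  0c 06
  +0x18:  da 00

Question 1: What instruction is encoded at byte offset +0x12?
pop r2

+0x12: 48 00 ⇒ word 0x4800 (big)
  opcode bits[15:12]=0x4: pop/R
  rd@[11:10]=0x2 ⇒ r2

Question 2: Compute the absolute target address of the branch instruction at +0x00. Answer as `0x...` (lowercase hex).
[00] e0 14 → 0xe014
  op=0xe014>>12=0xe ⇒ jsr (J)
  imm: (w>>0)&0xfff=0x14 → #20
  target = base 0x3ade + off 0x00 + 2 + imm 20 = 0x3af4

0x3af4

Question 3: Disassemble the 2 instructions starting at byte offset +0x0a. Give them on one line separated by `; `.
@+0a  big-endian(dd 00) = 0xdd00
  opcode bits[15:12]=0xd: add/RR
  rd@[11:10]=0x3 ⇒ r3
  rs@[9:8]=0x1 ⇒ r1
@+0c  big-endian(0c 2c) = 0x0c2c
  opcode bits[15:12]=0x0: andi/RI
  rd@[11:10]=0x3 ⇒ r3
  imm@[9:0]=0x2c ⇒ #44

add r3, r1; andi r3, #44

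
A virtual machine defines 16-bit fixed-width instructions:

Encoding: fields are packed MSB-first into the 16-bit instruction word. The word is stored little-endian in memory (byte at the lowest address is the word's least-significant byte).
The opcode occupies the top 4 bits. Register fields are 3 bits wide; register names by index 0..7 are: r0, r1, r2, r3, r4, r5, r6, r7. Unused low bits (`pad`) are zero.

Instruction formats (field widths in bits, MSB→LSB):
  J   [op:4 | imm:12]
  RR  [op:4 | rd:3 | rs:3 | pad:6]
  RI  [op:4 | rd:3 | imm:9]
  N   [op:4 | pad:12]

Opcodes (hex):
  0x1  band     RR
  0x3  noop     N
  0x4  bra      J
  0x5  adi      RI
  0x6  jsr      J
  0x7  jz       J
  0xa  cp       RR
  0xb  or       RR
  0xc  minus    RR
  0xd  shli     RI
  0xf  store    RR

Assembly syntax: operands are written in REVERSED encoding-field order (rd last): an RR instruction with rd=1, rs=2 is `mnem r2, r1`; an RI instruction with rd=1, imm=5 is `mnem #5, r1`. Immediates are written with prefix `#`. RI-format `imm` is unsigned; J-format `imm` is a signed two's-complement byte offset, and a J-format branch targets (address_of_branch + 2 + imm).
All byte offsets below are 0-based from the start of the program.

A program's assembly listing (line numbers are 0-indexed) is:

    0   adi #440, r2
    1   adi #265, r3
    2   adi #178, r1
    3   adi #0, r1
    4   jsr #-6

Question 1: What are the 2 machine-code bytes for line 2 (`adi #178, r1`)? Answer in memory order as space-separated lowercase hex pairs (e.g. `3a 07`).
b2 52

L2: adi op=0x5:4|rd=1:3|imm=178:9 ⇒ 0x52b2 ⇒ little b2 52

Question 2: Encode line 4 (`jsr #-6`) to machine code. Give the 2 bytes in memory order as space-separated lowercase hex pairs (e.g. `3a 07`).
fa 6f

L4: jsr op=0x6:4|imm=-6:12 ⇒ 0x6ffa ⇒ little fa 6f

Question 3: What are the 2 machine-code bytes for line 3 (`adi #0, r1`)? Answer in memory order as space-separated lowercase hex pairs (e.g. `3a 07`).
line 3 (adi): pack op=0x5:4|rd=1:3|imm=0:9 = 0x5200; little→ 00 52

00 52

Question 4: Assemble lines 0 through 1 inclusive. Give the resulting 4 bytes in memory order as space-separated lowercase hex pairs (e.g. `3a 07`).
0. adi fields op=0x5:4|rd=2:3|imm=440:9 → word 55b8h → b8 55
1. adi fields op=0x5:4|rd=3:3|imm=265:9 → word 5709h → 09 57

b8 55 09 57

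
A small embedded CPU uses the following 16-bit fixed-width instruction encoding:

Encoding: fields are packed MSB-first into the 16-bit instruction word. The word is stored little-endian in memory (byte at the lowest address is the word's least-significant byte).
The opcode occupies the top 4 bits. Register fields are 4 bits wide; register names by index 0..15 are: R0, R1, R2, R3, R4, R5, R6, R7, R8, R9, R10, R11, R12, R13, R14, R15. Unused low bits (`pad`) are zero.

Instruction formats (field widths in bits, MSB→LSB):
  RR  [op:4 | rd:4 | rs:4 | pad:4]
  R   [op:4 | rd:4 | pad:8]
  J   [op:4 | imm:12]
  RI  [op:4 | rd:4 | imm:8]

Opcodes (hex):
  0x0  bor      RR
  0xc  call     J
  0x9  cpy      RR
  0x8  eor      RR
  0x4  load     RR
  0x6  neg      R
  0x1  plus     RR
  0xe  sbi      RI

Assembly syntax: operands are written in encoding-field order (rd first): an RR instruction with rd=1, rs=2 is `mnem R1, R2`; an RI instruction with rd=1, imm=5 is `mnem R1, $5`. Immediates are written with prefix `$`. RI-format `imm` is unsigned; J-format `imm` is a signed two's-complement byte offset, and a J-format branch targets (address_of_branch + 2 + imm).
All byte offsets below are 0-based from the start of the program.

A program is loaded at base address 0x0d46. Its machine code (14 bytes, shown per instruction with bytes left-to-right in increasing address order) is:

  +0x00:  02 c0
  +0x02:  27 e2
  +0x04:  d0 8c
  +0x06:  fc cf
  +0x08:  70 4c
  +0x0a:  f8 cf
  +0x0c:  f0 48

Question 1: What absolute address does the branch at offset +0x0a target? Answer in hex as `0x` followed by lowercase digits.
off 0x0a: read f8 cf as little → 0xcff8
  top 4b → 0xc → call [J]
  [11:0] imm=4088 (s12→-8) = $-8
  target = base 0x0d46 + off 0x0a + 2 + imm -8 = 0x0d4a

0x0d4a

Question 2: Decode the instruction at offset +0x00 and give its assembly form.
call $2

+0x00: 02 c0 ⇒ word 0xc002 (little)
  top 4b → 0xc → call [J]
  imm@[11:0]=0x2 ⇒ $2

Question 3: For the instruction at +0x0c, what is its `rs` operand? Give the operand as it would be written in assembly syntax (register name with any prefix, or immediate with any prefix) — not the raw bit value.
[0c] f0 48 → 0x48f0
  opcode bits[15:12]=0x4: load/RR
  rd@[11:8]=0x8 ⇒ R8
  rs@[7:4]=0xf ⇒ R15

R15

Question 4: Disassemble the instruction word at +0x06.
+0x06: fc cf ⇒ word 0xcffc (little)
  op=0xcffc>>12=0xc ⇒ call (J)
  [11:0] imm=4092 (s12→-4) = $-4

call $-4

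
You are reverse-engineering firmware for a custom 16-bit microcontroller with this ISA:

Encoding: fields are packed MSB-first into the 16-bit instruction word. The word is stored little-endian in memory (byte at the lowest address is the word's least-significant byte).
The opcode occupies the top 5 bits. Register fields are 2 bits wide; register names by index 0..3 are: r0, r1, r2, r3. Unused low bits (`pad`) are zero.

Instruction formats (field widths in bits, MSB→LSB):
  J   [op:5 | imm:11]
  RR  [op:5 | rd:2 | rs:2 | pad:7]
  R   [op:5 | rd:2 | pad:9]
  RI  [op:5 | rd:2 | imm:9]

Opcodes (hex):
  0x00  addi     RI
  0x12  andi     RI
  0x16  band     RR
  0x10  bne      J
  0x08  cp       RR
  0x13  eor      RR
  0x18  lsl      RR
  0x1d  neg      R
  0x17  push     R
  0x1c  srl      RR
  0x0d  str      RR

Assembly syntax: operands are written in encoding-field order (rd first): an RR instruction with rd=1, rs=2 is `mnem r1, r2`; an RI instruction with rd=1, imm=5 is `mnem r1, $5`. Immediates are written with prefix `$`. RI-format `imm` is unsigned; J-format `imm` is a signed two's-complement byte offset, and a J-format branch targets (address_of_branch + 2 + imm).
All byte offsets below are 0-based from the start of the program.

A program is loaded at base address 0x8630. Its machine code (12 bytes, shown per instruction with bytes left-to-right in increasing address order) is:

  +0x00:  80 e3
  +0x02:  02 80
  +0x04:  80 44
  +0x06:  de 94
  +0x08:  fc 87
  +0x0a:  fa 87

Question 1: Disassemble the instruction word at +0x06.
andi r2, $222

+0x06: de 94 ⇒ word 0x94de (little)
  opcode bits[15:11]=0x12: andi/RI
  rd@[10:9]=0x2 ⇒ r2
  imm@[8:0]=0xde ⇒ $222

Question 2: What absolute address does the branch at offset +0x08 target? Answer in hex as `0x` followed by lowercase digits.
off 0x08: read fc 87 as little → 0x87fc
  opcode bits[15:11]=0x10: bne/J
  [10:0] imm=2044 (s11→-4) = $-4
  target = base 0x8630 + off 0x08 + 2 + imm -4 = 0x8636

0x8636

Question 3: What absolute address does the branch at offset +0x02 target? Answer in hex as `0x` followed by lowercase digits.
0x8636

off 0x02: read 02 80 as little → 0x8002
  opcode bits[15:11]=0x10: bne/J
  imm@[10:0]=0x2 ⇒ $2
  target = base 0x8630 + off 0x02 + 2 + imm 2 = 0x8636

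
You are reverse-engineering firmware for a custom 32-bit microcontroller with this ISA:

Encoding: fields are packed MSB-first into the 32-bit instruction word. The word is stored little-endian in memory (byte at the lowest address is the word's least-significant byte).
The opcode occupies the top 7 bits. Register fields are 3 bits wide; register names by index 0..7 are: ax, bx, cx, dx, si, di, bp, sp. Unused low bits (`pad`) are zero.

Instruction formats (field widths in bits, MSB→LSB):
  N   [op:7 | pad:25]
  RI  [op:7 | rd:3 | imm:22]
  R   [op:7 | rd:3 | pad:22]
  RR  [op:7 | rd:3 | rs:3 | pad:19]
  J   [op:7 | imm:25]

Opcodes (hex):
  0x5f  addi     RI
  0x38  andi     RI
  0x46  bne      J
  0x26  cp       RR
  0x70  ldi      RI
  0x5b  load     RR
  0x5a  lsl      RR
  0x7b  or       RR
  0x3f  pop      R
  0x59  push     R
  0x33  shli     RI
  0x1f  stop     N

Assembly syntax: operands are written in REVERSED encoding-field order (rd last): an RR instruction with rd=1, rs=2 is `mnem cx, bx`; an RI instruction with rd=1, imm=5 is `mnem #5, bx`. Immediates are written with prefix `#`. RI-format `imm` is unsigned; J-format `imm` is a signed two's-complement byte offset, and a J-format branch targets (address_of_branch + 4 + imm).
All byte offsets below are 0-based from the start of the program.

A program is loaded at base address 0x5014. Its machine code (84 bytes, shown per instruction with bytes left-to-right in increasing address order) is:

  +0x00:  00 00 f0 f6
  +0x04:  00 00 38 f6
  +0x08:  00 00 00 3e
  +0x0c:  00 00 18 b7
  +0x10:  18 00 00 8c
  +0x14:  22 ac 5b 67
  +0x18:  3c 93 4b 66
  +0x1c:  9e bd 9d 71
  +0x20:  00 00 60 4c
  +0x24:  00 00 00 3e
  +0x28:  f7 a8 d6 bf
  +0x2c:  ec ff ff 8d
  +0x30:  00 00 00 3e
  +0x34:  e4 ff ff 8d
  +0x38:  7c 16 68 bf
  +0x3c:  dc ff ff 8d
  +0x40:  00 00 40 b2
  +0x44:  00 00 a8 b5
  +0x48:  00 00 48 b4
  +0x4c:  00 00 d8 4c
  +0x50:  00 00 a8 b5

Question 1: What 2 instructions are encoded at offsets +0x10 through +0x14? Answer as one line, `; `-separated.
bne #24; shli #1813538, di

off 0x10: read 18 00 00 8c as little → 0x8c000018
  top 7b → 0x46 → bne [J]
  imm@[24:0]=0x18 ⇒ #24
off 0x14: read 22 ac 5b 67 as little → 0x675bac22
  top 7b → 0x33 → shli [RI]
  rd@[24:22]=0x5 ⇒ di
  imm@[21:0]=0x1bac22 ⇒ #1813538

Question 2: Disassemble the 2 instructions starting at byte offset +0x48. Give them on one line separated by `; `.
lsl bx, bx; cp dx, dx

[48] 00 00 48 b4 → 0xb4480000
  top 7b → 0x5a → lsl [RR]
  rd: (w>>22)&0x7=0x1 → bx
  rs: (w>>19)&0x7=0x1 → bx
[4c] 00 00 d8 4c → 0x4cd80000
  top 7b → 0x26 → cp [RR]
  rd: (w>>22)&0x7=0x3 → dx
  rs: (w>>19)&0x7=0x3 → dx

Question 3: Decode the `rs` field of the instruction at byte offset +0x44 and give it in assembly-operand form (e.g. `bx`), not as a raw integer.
+0x44: 00 00 a8 b5 ⇒ word 0xb5a80000 (little)
  op=0xb5a80000>>25=0x5a ⇒ lsl (RR)
  [24:22] rd=6 = bp
  [21:19] rs=5 = di

di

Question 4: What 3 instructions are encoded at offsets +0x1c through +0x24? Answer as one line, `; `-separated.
andi #1949086, bp; cp si, bx; stop

+0x1c: 9e bd 9d 71 ⇒ word 0x719dbd9e (little)
  opcode bits[31:25]=0x38: andi/RI
  rd@[24:22]=0x6 ⇒ bp
  imm@[21:0]=0x1dbd9e ⇒ #1949086
+0x20: 00 00 60 4c ⇒ word 0x4c600000 (little)
  opcode bits[31:25]=0x26: cp/RR
  rd@[24:22]=0x1 ⇒ bx
  rs@[21:19]=0x4 ⇒ si
+0x24: 00 00 00 3e ⇒ word 0x3e000000 (little)
  opcode bits[31:25]=0x1f: stop/N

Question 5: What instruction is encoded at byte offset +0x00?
@+00  little-endian(00 00 f0 f6) = 0xf6f00000
  op=0xf6f00000>>25=0x7b ⇒ or (RR)
  rd@[24:22]=0x3 ⇒ dx
  rs@[21:19]=0x6 ⇒ bp

or bp, dx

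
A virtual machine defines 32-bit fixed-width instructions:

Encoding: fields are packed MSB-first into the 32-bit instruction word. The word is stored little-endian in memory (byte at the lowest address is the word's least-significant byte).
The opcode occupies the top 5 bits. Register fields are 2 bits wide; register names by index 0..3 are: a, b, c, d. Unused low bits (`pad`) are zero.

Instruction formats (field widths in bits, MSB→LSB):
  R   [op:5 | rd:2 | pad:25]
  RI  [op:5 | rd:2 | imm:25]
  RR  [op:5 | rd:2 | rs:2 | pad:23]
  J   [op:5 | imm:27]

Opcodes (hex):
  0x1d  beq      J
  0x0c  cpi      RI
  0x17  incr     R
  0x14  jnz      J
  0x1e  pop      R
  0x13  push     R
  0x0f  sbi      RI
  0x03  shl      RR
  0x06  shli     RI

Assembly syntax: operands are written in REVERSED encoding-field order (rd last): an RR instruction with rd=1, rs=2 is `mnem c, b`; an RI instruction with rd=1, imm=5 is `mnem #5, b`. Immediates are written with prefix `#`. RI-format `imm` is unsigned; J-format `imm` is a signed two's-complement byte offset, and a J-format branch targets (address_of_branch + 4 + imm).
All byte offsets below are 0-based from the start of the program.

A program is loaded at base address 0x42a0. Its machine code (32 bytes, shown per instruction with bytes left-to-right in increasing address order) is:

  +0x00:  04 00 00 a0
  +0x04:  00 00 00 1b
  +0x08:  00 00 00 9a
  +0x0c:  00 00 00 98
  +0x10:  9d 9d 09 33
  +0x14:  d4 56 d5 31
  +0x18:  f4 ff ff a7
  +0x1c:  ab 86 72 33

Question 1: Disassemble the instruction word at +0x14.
shli #30758612, a

+0x14: d4 56 d5 31 ⇒ word 0x31d556d4 (little)
  top 5b → 0x6 → shli [RI]
  [26:25] rd=0 = a
  [24:0] imm=30758612 = #30758612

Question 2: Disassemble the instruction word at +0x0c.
[0c] 00 00 00 98 → 0x98000000
  op=0x98000000>>27=0x13 ⇒ push (R)
  rd: (w>>25)&0x3=0x0 → a

push a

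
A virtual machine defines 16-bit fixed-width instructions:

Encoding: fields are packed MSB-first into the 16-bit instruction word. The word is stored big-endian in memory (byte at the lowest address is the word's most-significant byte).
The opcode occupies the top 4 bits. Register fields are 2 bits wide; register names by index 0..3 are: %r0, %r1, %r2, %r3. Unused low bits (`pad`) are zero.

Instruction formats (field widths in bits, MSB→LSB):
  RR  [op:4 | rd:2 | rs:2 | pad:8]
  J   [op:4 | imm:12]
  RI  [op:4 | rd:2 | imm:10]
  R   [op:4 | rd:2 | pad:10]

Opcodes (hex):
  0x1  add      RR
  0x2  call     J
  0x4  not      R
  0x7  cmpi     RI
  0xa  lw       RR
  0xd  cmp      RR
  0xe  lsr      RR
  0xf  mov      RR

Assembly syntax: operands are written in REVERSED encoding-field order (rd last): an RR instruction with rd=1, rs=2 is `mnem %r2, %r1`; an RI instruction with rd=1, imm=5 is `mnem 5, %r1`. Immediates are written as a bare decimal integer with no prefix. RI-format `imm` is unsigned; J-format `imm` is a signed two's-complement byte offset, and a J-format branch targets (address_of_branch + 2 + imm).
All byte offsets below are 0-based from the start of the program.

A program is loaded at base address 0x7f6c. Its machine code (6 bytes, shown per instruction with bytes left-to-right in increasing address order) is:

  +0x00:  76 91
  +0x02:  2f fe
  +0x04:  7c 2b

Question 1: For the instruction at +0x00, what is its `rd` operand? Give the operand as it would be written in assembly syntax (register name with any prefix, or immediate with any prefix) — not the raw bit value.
off 0x00: read 76 91 as big → 0x7691
  op=0x7691>>12=0x7 ⇒ cmpi (RI)
  [11:10] rd=1 = %r1
  [9:0] imm=657 = 657

%r1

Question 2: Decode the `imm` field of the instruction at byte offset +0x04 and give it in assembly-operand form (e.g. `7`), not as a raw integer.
+0x04: 7c 2b ⇒ word 0x7c2b (big)
  opcode bits[15:12]=0x7: cmpi/RI
  [11:10] rd=3 = %r3
  [9:0] imm=43 = 43

43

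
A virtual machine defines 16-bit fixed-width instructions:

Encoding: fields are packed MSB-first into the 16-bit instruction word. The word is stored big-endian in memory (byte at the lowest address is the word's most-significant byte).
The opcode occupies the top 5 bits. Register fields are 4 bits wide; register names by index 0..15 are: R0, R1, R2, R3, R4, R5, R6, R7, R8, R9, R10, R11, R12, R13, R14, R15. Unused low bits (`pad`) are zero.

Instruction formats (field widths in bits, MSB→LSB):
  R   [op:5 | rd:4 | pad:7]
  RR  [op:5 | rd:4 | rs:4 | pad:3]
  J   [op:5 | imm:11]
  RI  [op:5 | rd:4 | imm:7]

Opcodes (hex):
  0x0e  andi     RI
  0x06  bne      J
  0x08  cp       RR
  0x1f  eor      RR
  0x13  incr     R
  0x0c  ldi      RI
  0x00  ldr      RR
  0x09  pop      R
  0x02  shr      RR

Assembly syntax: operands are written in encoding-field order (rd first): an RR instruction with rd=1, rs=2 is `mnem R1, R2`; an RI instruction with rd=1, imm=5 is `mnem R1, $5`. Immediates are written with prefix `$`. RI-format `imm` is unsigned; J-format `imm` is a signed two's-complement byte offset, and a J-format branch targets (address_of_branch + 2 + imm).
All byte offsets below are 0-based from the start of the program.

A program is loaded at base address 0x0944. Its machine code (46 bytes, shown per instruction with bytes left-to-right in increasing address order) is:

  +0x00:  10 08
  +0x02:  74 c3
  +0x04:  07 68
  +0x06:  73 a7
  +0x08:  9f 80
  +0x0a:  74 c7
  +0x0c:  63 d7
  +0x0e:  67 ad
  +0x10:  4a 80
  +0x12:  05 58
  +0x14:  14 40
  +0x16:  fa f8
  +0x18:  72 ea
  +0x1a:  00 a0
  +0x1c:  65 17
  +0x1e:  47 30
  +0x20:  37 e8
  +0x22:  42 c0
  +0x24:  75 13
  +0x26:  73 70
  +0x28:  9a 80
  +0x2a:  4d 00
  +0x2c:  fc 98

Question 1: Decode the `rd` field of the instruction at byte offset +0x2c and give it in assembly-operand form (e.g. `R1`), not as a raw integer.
off 0x2c: read fc 98 as big → 0xfc98
  opcode bits[15:11]=0x1f: eor/RR
  rd: (w>>7)&0xf=0x9 → R9
  rs: (w>>3)&0xf=0x3 → R3

R9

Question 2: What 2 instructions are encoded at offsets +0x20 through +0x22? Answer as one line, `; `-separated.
bne $-24; cp R5, R8

@+20  big-endian(37 e8) = 0x37e8
  opcode bits[15:11]=0x6: bne/J
  imm@[10:0]=0x7e8 (s11→-24) ⇒ $-24
@+22  big-endian(42 c0) = 0x42c0
  opcode bits[15:11]=0x8: cp/RR
  rd@[10:7]=0x5 ⇒ R5
  rs@[6:3]=0x8 ⇒ R8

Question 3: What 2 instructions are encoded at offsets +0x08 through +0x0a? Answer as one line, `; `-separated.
+0x08: 9f 80 ⇒ word 0x9f80 (big)
  top 5b → 0x13 → incr [R]
  [10:7] rd=15 = R15
+0x0a: 74 c7 ⇒ word 0x74c7 (big)
  top 5b → 0xe → andi [RI]
  [10:7] rd=9 = R9
  [6:0] imm=71 = $71

incr R15; andi R9, $71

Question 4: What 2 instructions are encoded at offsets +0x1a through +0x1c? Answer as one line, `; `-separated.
ldr R1, R4; ldi R10, $23

[1a] 00 a0 → 0x00a0
  top 5b → 0x0 → ldr [RR]
  rd@[10:7]=0x1 ⇒ R1
  rs@[6:3]=0x4 ⇒ R4
[1c] 65 17 → 0x6517
  top 5b → 0xc → ldi [RI]
  rd@[10:7]=0xa ⇒ R10
  imm@[6:0]=0x17 ⇒ $23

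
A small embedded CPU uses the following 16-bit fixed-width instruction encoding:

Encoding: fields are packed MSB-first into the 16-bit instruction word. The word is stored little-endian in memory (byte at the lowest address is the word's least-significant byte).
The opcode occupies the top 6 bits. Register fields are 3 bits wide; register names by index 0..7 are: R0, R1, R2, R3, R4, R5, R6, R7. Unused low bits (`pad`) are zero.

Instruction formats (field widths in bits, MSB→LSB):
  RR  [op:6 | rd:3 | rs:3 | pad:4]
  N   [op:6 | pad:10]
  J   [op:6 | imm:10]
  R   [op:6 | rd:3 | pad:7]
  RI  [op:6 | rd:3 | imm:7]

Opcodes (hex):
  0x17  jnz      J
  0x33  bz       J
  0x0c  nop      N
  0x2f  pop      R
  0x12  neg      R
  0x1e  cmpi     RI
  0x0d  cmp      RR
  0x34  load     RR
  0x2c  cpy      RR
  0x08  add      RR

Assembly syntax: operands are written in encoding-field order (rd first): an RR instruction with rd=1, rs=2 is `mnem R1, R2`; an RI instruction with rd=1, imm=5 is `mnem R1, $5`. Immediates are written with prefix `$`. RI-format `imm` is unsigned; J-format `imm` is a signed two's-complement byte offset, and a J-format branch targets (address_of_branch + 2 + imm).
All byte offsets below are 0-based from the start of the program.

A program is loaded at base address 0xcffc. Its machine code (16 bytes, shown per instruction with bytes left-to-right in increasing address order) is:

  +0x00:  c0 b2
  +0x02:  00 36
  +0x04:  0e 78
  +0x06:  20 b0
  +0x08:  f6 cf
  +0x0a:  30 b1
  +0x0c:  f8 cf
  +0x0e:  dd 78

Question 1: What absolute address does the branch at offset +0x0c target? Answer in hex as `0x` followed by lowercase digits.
0xd002

off 0x0c: read f8 cf as little → 0xcff8
  op=0xcff8>>10=0x33 ⇒ bz (J)
  imm@[9:0]=0x3f8 (s10→-8) ⇒ $-8
  target = base 0xcffc + off 0x0c + 2 + imm -8 = 0xd002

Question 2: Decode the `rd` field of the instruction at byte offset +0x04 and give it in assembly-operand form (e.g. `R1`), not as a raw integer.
@+04  little-endian(0e 78) = 0x780e
  op=0x780e>>10=0x1e ⇒ cmpi (RI)
  [9:7] rd=0 = R0
  [6:0] imm=14 = $14

R0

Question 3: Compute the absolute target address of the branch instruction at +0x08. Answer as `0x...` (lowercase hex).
off 0x08: read f6 cf as little → 0xcff6
  top 6b → 0x33 → bz [J]
  imm@[9:0]=0x3f6 (s10→-10) ⇒ $-10
  target = base 0xcffc + off 0x08 + 2 + imm -10 = 0xcffc

0xcffc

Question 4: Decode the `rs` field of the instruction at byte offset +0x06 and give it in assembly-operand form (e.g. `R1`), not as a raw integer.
+0x06: 20 b0 ⇒ word 0xb020 (little)
  opcode bits[15:10]=0x2c: cpy/RR
  rd: (w>>7)&0x7=0x0 → R0
  rs: (w>>4)&0x7=0x2 → R2

R2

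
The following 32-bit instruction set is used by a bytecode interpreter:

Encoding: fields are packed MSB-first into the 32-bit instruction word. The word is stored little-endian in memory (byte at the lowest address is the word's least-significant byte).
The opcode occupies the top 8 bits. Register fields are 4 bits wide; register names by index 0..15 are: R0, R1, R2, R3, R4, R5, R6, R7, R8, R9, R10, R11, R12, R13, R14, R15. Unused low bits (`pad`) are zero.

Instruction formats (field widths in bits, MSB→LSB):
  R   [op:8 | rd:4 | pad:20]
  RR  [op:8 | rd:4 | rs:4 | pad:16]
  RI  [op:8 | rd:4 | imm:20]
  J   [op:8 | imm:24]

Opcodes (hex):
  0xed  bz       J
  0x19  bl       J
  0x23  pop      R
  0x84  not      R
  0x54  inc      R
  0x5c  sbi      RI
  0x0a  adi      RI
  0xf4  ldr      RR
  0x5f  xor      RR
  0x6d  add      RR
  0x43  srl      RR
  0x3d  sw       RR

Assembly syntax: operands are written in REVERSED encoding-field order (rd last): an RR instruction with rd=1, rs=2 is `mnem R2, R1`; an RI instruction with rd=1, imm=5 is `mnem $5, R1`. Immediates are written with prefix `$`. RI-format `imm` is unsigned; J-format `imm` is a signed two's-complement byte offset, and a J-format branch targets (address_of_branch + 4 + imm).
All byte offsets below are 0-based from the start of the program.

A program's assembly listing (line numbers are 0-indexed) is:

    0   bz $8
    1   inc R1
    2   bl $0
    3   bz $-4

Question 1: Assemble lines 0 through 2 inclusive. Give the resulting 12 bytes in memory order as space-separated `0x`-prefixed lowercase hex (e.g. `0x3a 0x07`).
0x08 0x00 0x00 0xed 0x00 0x00 0x10 0x54 0x00 0x00 0x00 0x19

0. bz fields op=0xed:8|imm=8:24 → word ed000008h → 08 00 00 ed
1. inc fields op=0x54:8|rd=1:4|pad=0:20 → word 54100000h → 00 00 10 54
2. bl fields op=0x19:8|imm=0:24 → word 19000000h → 00 00 00 19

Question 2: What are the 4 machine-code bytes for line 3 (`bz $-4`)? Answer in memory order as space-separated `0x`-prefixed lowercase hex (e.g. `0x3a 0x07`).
0xfc 0xff 0xff 0xed

L3: bz op=0xed:8|imm=-4:24 ⇒ 0xedfffffc ⇒ little fc ff ff ed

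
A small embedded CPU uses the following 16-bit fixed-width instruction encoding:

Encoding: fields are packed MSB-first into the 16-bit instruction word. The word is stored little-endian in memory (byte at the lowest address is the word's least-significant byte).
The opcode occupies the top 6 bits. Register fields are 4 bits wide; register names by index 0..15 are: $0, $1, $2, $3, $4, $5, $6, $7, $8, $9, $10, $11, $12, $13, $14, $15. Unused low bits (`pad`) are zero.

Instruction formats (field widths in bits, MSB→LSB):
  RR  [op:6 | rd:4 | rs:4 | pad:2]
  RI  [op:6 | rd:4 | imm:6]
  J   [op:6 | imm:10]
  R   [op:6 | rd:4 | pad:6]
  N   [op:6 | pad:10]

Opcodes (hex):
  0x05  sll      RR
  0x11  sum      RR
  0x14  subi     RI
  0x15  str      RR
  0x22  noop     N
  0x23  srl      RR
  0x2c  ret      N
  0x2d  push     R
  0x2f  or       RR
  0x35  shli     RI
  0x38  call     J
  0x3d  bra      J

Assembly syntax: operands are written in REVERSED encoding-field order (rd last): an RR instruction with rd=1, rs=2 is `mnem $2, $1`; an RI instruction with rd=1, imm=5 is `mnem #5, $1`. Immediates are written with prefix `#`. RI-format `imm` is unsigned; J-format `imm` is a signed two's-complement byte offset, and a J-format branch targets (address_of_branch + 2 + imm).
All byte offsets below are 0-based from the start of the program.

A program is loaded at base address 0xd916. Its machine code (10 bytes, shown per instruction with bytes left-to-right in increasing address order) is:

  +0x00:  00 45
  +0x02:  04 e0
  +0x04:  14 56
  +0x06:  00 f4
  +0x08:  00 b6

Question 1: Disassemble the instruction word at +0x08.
[08] 00 b6 → 0xb600
  opcode bits[15:10]=0x2d: push/R
  [9:6] rd=8 = $8

push $8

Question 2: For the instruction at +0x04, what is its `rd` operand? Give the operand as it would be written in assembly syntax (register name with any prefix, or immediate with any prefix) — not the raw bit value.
@+04  little-endian(14 56) = 0x5614
  opcode bits[15:10]=0x15: str/RR
  rd: (w>>6)&0xf=0x8 → $8
  rs: (w>>2)&0xf=0x5 → $5

$8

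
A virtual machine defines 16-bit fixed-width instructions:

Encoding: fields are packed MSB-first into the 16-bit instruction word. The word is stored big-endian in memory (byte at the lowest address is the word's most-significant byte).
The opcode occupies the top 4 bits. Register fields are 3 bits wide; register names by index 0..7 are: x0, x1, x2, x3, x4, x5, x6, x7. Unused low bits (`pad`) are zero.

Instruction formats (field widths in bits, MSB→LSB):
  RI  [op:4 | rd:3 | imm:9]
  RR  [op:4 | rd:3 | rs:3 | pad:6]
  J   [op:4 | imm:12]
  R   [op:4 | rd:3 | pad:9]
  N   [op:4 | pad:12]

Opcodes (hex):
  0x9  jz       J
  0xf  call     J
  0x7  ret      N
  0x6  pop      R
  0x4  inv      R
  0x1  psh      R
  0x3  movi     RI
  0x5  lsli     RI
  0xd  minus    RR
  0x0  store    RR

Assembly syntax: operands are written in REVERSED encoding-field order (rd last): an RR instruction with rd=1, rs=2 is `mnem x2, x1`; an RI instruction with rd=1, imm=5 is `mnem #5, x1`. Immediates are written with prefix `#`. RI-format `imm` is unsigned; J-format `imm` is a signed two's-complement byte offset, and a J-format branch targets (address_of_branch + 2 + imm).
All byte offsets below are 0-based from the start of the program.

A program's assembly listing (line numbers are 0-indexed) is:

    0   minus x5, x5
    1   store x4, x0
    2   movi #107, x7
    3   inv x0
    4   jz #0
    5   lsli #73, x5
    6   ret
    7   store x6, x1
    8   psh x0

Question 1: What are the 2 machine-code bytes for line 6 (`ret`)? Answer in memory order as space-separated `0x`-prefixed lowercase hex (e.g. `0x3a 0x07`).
L6: ret op=0x7:4|pad=0:12 ⇒ 0x7000 ⇒ big 70 00

0x70 0x00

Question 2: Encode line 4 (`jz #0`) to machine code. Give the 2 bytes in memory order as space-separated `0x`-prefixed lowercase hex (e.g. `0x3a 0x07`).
4. jz fields op=0x9:4|imm=0:12 → word 9000h → 90 00

0x90 0x00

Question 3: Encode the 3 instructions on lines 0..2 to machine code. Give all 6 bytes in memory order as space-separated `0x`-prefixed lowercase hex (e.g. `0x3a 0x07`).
0xdb 0x40 0x01 0x00 0x3e 0x6b

L0: minus op=0xd:4|rd=5:3|rs=5:3|pad=0:6 ⇒ 0xdb40 ⇒ big db 40
L1: store op=0x0:4|rd=0:3|rs=4:3|pad=0:6 ⇒ 0x0100 ⇒ big 01 00
L2: movi op=0x3:4|rd=7:3|imm=107:9 ⇒ 0x3e6b ⇒ big 3e 6b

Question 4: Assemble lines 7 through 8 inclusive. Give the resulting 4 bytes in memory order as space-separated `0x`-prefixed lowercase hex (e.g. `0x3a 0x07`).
0x03 0x80 0x10 0x00

line 7 (store): pack op=0x0:4|rd=1:3|rs=6:3|pad=0:6 = 0x0380; big→ 03 80
line 8 (psh): pack op=0x1:4|rd=0:3|pad=0:9 = 0x1000; big→ 10 00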